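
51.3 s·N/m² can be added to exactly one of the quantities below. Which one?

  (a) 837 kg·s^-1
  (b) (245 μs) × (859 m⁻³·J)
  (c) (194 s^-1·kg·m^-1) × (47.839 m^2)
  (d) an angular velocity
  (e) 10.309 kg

Reference: N·s·m⁻² = kg·m·s⁻²·s·m⁻² = kg·m⁻¹·s⁻¹.
Each option:
  (a) kg·s⁻¹
  (b) [s] · [kg·m⁻¹·s⁻²] = kg·m⁻¹·s⁻¹  ← same
  (c) [kg·m⁻¹·s⁻¹] · [m²] = kg·m·s⁻¹
  (d) [angular velocity] = s⁻¹
  (e) kg
Only (b) matches kg·m⁻¹·s⁻¹.

(b)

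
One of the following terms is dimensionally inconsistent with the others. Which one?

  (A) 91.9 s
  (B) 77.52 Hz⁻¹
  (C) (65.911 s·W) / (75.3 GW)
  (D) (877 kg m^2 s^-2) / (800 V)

In SI base units:
  (A) s
  (B) Hz⁻¹ = (s⁻¹)⁻¹ = s
  (C) [kg·m²·s⁻²] / [kg·m²·s⁻³] = s
  (D) [kg·m²·s⁻²] / [kg·m²·s⁻³·A⁻¹] = s·A
All reduce to s except (D), which is s·A.

(D)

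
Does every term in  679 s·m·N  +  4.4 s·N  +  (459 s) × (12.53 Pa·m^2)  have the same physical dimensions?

In SI base units:
  679 s·m·N:  N·m·s = kg·m·s⁻²·m·s = kg·m²·s⁻¹
  4.4 s·N:  N·s = kg·m·s⁻²·s = kg·m·s⁻¹
  (459 s) × (12.53 Pa·m^2):  [s] · [kg·m·s⁻²] = kg·m·s⁻¹
The terms do not share a single dimension (kg·m²·s⁻¹ vs kg·m·s⁻¹).

No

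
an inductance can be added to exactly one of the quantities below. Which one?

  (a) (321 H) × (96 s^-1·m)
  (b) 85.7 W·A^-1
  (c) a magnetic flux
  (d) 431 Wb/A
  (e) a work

(d)

Reference: [inductance] = kg·m²·s⁻²·A⁻².
Each option:
  (a) [kg·m²·s⁻²·A⁻²] · [m·s⁻¹] = kg·m³·s⁻³·A⁻²
  (b) W·A⁻¹ = J·s⁻¹·A⁻¹ = kg·m²·s⁻³·A⁻¹
  (c) [magnetic flux] = kg·m²·s⁻²·A⁻¹
  (d) Wb·A⁻¹ = V·s·A⁻¹ = kg·m²·s⁻²·A⁻²  ← same
  (e) [work] = kg·m²·s⁻²
Only (d) matches kg·m²·s⁻²·A⁻².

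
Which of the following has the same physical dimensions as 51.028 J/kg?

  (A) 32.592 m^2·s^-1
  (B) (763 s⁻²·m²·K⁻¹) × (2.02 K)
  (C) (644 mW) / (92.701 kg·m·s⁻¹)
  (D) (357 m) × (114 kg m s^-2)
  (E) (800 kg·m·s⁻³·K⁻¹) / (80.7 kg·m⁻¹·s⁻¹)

(B)

Reference: J·kg⁻¹ = N·m·kg⁻¹ = m²·s⁻².
Each option:
  (A) m²·s⁻¹
  (B) [m²·s⁻²·K⁻¹] · [K] = m²·s⁻²  ← same
  (C) [kg·m²·s⁻³] / [kg·m·s⁻¹] = m·s⁻²
  (D) [m] · [kg·m·s⁻²] = kg·m²·s⁻²
  (E) [kg·m·s⁻³·K⁻¹] / [kg·m⁻¹·s⁻¹] = m²·s⁻²·K⁻¹
Only (B) matches m²·s⁻².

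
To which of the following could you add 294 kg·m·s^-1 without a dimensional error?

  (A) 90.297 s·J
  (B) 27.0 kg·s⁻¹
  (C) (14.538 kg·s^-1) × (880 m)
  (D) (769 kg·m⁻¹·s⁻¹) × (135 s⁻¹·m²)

(C)

Reference: kg·m·s⁻¹.
Each option:
  (A) J·s = N·m·s = kg·m²·s⁻¹
  (B) kg·s⁻¹
  (C) [kg·s⁻¹] · [m] = kg·m·s⁻¹  ← same
  (D) [kg·m⁻¹·s⁻¹] · [m²·s⁻¹] = kg·m·s⁻²
Only (C) matches kg·m·s⁻¹.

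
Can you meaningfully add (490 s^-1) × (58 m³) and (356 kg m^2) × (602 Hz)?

No

Work out the base dimensions of each:
  (490 s^-1) × (58 m³):  [s⁻¹] · [m³] = m³·s⁻¹
  (356 kg m^2) × (602 Hz):  [kg·m²] · [s⁻¹] = kg·m²·s⁻¹
m³·s⁻¹ ≠ kg·m²·s⁻¹, so they cannot be added.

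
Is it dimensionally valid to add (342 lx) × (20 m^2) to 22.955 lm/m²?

No

Work out the base dimensions of each:
  (342 lx) × (20 m^2):  [m⁻²·cd] · [m²] = cd
  22.955 lm/m²:  lm·m⁻² = cd·m⁻² = m⁻²·cd
cd ≠ m⁻²·cd, so they cannot be added.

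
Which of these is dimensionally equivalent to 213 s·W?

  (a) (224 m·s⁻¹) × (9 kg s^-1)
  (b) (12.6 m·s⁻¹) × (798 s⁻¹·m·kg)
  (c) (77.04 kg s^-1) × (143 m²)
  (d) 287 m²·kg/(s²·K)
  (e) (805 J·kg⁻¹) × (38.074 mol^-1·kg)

Reference: W·s = J·s⁻¹·s = kg·m²·s⁻².
Each option:
  (a) [m·s⁻¹] · [kg·s⁻¹] = kg·m·s⁻²
  (b) [m·s⁻¹] · [kg·m·s⁻¹] = kg·m²·s⁻²  ← same
  (c) [kg·s⁻¹] · [m²] = kg·m²·s⁻¹
  (d) kg·m²·s⁻²·K⁻¹
  (e) [m²·s⁻²] · [kg·mol⁻¹] = kg·m²·s⁻²·mol⁻¹
Only (b) matches kg·m²·s⁻².

(b)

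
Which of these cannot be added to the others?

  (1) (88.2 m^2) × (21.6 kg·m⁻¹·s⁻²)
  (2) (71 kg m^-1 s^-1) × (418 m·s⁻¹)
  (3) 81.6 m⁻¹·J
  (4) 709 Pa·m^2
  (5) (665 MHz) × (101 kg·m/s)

Dimensions:
  (1) [m²] · [kg·m⁻¹·s⁻²] = kg·m·s⁻²
  (2) [kg·m⁻¹·s⁻¹] · [m·s⁻¹] = kg·s⁻²
  (3) J·m⁻¹ = N·m·m⁻¹ = kg·m·s⁻²
  (4) Pa·m² = N·m⁻²·m² = kg·m·s⁻²
  (5) [s⁻¹] · [kg·m·s⁻¹] = kg·m·s⁻²
All reduce to kg·m·s⁻² except (2), which is kg·s⁻².

(2)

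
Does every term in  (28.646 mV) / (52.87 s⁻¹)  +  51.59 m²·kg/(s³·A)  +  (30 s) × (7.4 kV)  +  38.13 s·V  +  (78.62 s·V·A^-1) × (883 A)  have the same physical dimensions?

No

Expand each in SI base units:
  (28.646 mV) / (52.87 s⁻¹):  [kg·m²·s⁻³·A⁻¹] / [s⁻¹] = kg·m²·s⁻²·A⁻¹
  51.59 m²·kg/(s³·A):  kg·m²·s⁻³·A⁻¹
  (30 s) × (7.4 kV):  [s] · [kg·m²·s⁻³·A⁻¹] = kg·m²·s⁻²·A⁻¹
  38.13 s·V:  V·s = J·C⁻¹·s = kg·m²·s⁻²·A⁻¹
  (78.62 s·V·A^-1) × (883 A):  [kg·m²·s⁻²·A⁻²] · [A] = kg·m²·s⁻²·A⁻¹
The terms do not share a single dimension (kg·m²·s⁻²·A⁻¹ vs kg·m²·s⁻³·A⁻¹).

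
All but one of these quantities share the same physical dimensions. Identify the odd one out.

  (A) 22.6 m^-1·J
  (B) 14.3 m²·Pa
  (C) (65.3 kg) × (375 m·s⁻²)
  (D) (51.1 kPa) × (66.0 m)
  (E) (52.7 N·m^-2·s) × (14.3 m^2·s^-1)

(D)

Dimensions:
  (A) J·m⁻¹ = N·m·m⁻¹ = kg·m·s⁻²
  (B) Pa·m² = N·m⁻²·m² = kg·m·s⁻²
  (C) [kg] · [m·s⁻²] = kg·m·s⁻²
  (D) [kg·m⁻¹·s⁻²] · [m] = kg·s⁻²
  (E) [kg·m⁻¹·s⁻¹] · [m²·s⁻¹] = kg·m·s⁻²
All reduce to kg·m·s⁻² except (D), which is kg·s⁻².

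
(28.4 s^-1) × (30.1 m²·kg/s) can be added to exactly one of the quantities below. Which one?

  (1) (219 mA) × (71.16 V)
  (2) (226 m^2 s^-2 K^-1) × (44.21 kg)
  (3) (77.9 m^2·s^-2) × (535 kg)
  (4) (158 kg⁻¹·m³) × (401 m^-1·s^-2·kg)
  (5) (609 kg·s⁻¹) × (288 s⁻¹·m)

(3)

Reference: [s⁻¹] · [kg·m²·s⁻¹] = kg·m²·s⁻².
Each option:
  (1) [A] · [kg·m²·s⁻³·A⁻¹] = kg·m²·s⁻³
  (2) [m²·s⁻²·K⁻¹] · [kg] = kg·m²·s⁻²·K⁻¹
  (3) [m²·s⁻²] · [kg] = kg·m²·s⁻²  ← same
  (4) [kg⁻¹·m³] · [kg·m⁻¹·s⁻²] = m²·s⁻²
  (5) [kg·s⁻¹] · [m·s⁻¹] = kg·m·s⁻²
Only (3) matches kg·m²·s⁻².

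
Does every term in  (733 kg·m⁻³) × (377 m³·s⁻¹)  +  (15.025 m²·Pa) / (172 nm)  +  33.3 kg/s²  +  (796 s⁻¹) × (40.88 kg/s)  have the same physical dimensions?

Expand each in SI base units:
  (733 kg·m⁻³) × (377 m³·s⁻¹):  [kg·m⁻³] · [m³·s⁻¹] = kg·s⁻¹
  (15.025 m²·Pa) / (172 nm):  [kg·m·s⁻²] / [m] = kg·s⁻²
  33.3 kg/s²:  kg·s⁻²
  (796 s⁻¹) × (40.88 kg/s):  [s⁻¹] · [kg·s⁻¹] = kg·s⁻²
The terms do not share a single dimension (kg·s⁻² vs kg·s⁻¹).

No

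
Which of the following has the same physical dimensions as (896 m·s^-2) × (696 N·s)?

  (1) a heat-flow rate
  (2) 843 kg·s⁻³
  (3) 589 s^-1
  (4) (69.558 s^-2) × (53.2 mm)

(1)

Reference: [m·s⁻²] · [kg·m·s⁻¹] = kg·m²·s⁻³.
Each option:
  (1) [heat-flow rate] = kg·m²·s⁻³  ← same
  (2) kg·s⁻³
  (3) s⁻¹
  (4) [s⁻²] · [m] = m·s⁻²
Only (1) matches kg·m²·s⁻³.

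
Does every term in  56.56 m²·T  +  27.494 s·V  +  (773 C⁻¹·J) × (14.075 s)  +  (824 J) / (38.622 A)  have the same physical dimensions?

Yes

Work out the base dimensions of each:
  56.56 m²·T:  T·m² = Wb·m⁻²·m² = kg·m²·s⁻²·A⁻¹
  27.494 s·V:  V·s = J·C⁻¹·s = kg·m²·s⁻²·A⁻¹
  (773 C⁻¹·J) × (14.075 s):  [kg·m²·s⁻³·A⁻¹] · [s] = kg·m²·s⁻²·A⁻¹
  (824 J) / (38.622 A):  [kg·m²·s⁻²] / [A] = kg·m²·s⁻²·A⁻¹
Every term reduces to kg·m²·s⁻²·A⁻¹.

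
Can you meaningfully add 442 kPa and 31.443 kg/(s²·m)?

Work out the base dimensions of each:
  442 kPa:  Pa = N·m⁻² = kg·m⁻¹·s⁻²
  31.443 kg/(s²·m):  kg·m⁻¹·s⁻²
Both are kg·m⁻¹·s⁻², so they have the same dimensions and can be added.

Yes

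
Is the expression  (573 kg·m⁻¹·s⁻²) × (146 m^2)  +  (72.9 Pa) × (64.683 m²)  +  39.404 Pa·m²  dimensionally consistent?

Yes

Reduce each to base SI dimensions:
  (573 kg·m⁻¹·s⁻²) × (146 m^2):  [kg·m⁻¹·s⁻²] · [m²] = kg·m·s⁻²
  (72.9 Pa) × (64.683 m²):  [kg·m⁻¹·s⁻²] · [m²] = kg·m·s⁻²
  39.404 Pa·m²:  Pa·m² = N·m⁻²·m² = kg·m·s⁻²
Every term reduces to kg·m·s⁻².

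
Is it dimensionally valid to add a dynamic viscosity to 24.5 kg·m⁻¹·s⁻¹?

Yes

Expand each in SI base units:
  a dynamic viscosity:  [dynamic viscosity] = kg·m⁻¹·s⁻¹
  24.5 kg·m⁻¹·s⁻¹:  kg·m⁻¹·s⁻¹
Both are kg·m⁻¹·s⁻¹, so they have the same dimensions and can be added.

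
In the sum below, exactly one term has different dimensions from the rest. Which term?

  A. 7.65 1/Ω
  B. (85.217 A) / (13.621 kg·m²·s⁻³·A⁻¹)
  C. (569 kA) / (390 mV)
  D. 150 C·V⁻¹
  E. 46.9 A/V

In SI base units:
  A. Ω⁻¹ = (V·A⁻¹)⁻¹ = kg⁻¹·m⁻²·s³·A²
  B. [A] / [kg·m²·s⁻³·A⁻¹] = kg⁻¹·m⁻²·s³·A²
  C. [A] / [kg·m²·s⁻³·A⁻¹] = kg⁻¹·m⁻²·s³·A²
  D. C·V⁻¹ = s·A·(J·C⁻¹)⁻¹ = kg⁻¹·m⁻²·s⁴·A²
  E. A·V⁻¹ = A·(J·C⁻¹)⁻¹ = kg⁻¹·m⁻²·s³·A²
All reduce to kg⁻¹·m⁻²·s³·A² except D., which is kg⁻¹·m⁻²·s⁴·A².

D.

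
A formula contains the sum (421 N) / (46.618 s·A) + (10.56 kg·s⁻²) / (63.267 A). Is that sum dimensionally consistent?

No

Work out the base dimensions of each:
  (421 N) / (46.618 s·A):  [kg·m·s⁻²] / [s·A] = kg·m·s⁻³·A⁻¹
  (10.56 kg·s⁻²) / (63.267 A):  [kg·s⁻²] / [A] = kg·s⁻²·A⁻¹
kg·m·s⁻³·A⁻¹ ≠ kg·s⁻²·A⁻¹, so they cannot be added.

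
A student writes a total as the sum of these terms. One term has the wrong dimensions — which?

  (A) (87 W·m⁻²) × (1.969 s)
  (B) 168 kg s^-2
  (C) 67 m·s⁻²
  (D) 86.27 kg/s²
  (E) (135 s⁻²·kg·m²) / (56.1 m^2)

(C)

Dimensions:
  (A) [kg·s⁻³] · [s] = kg·s⁻²
  (B) kg·s⁻²
  (C) m·s⁻²
  (D) kg·s⁻²
  (E) [kg·m²·s⁻²] / [m²] = kg·s⁻²
All reduce to kg·s⁻² except (C), which is m·s⁻².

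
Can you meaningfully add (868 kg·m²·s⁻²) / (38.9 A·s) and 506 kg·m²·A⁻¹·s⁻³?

In SI base units:
  (868 kg·m²·s⁻²) / (38.9 A·s):  [kg·m²·s⁻²] / [s·A] = kg·m²·s⁻³·A⁻¹
  506 kg·m²·A⁻¹·s⁻³:  kg·m²·s⁻³·A⁻¹
Both are kg·m²·s⁻³·A⁻¹, so they have the same dimensions and can be added.

Yes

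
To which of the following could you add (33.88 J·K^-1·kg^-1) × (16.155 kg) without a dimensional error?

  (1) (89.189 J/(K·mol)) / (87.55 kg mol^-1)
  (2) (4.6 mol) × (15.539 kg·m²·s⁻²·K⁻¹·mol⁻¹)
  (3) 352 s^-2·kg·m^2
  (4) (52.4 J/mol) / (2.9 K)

(2)

Reference: [m²·s⁻²·K⁻¹] · [kg] = kg·m²·s⁻²·K⁻¹.
Each option:
  (1) [kg·m²·s⁻²·K⁻¹·mol⁻¹] / [kg·mol⁻¹] = m²·s⁻²·K⁻¹
  (2) [mol] · [kg·m²·s⁻²·K⁻¹·mol⁻¹] = kg·m²·s⁻²·K⁻¹  ← same
  (3) kg·m²·s⁻²
  (4) [kg·m²·s⁻²·mol⁻¹] / [K] = kg·m²·s⁻²·K⁻¹·mol⁻¹
Only (2) matches kg·m²·s⁻²·K⁻¹.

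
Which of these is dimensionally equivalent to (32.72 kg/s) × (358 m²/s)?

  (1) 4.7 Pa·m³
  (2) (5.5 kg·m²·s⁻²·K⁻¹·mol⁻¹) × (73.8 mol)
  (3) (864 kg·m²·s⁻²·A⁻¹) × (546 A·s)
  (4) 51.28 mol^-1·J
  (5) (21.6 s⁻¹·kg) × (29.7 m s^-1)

(1)

Reference: [kg·s⁻¹] · [m²·s⁻¹] = kg·m²·s⁻².
Each option:
  (1) Pa·m³ = N·m⁻²·m³ = kg·m²·s⁻²  ← same
  (2) [kg·m²·s⁻²·K⁻¹·mol⁻¹] · [mol] = kg·m²·s⁻²·K⁻¹
  (3) [kg·m²·s⁻²·A⁻¹] · [s·A] = kg·m²·s⁻¹
  (4) J·mol⁻¹ = N·m·mol⁻¹ = kg·m²·s⁻²·mol⁻¹
  (5) [kg·s⁻¹] · [m·s⁻¹] = kg·m·s⁻²
Only (1) matches kg·m²·s⁻².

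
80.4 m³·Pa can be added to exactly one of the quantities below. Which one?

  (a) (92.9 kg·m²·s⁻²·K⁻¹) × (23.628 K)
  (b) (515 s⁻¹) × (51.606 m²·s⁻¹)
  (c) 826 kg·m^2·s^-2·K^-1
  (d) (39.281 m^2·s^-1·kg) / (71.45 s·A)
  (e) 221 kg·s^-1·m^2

Reference: Pa·m³ = N·m⁻²·m³ = kg·m²·s⁻².
Each option:
  (a) [kg·m²·s⁻²·K⁻¹] · [K] = kg·m²·s⁻²  ← same
  (b) [s⁻¹] · [m²·s⁻¹] = m²·s⁻²
  (c) kg·m²·s⁻²·K⁻¹
  (d) [kg·m²·s⁻¹] / [s·A] = kg·m²·s⁻²·A⁻¹
  (e) kg·m²·s⁻¹
Only (a) matches kg·m²·s⁻².

(a)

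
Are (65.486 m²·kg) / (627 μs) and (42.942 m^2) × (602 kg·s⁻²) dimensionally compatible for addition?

No

Expand each in SI base units:
  (65.486 m²·kg) / (627 μs):  [kg·m²] / [s] = kg·m²·s⁻¹
  (42.942 m^2) × (602 kg·s⁻²):  [m²] · [kg·s⁻²] = kg·m²·s⁻²
kg·m²·s⁻¹ ≠ kg·m²·s⁻², so they cannot be added.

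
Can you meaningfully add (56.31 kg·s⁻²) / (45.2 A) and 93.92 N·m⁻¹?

No

Work out the base dimensions of each:
  (56.31 kg·s⁻²) / (45.2 A):  [kg·s⁻²] / [A] = kg·s⁻²·A⁻¹
  93.92 N·m⁻¹:  N·m⁻¹ = kg·m·s⁻²·m⁻¹ = kg·s⁻²
kg·s⁻²·A⁻¹ ≠ kg·s⁻², so they cannot be added.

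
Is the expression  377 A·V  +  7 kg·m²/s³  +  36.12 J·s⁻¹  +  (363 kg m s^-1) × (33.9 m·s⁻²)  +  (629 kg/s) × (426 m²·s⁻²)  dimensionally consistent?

Yes

Work out the base dimensions of each:
  377 A·V:  V·A = J·C⁻¹·A = kg·m²·s⁻³
  7 kg·m²/s³:  kg·m²·s⁻³
  36.12 J·s⁻¹:  J·s⁻¹ = N·m·s⁻¹ = kg·m²·s⁻³
  (363 kg m s^-1) × (33.9 m·s⁻²):  [kg·m·s⁻¹] · [m·s⁻²] = kg·m²·s⁻³
  (629 kg/s) × (426 m²·s⁻²):  [kg·s⁻¹] · [m²·s⁻²] = kg·m²·s⁻³
Every term reduces to kg·m²·s⁻³.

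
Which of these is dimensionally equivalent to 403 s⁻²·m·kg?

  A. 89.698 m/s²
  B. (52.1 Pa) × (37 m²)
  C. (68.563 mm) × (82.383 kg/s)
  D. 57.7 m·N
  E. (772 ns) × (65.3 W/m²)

Reference: kg·m·s⁻².
Each option:
  A. m·s⁻²
  B. [kg·m⁻¹·s⁻²] · [m²] = kg·m·s⁻²  ← same
  C. [m] · [kg·s⁻¹] = kg·m·s⁻¹
  D. N·m = kg·m·s⁻²·m = kg·m²·s⁻²
  E. [s] · [kg·s⁻³] = kg·s⁻²
Only B. matches kg·m·s⁻².

B.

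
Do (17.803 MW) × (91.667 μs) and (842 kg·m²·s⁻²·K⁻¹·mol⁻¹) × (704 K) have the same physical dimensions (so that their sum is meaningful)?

Work out the base dimensions of each:
  (17.803 MW) × (91.667 μs):  [kg·m²·s⁻³] · [s] = kg·m²·s⁻²
  (842 kg·m²·s⁻²·K⁻¹·mol⁻¹) × (704 K):  [kg·m²·s⁻²·K⁻¹·mol⁻¹] · [K] = kg·m²·s⁻²·mol⁻¹
kg·m²·s⁻² ≠ kg·m²·s⁻²·mol⁻¹, so they cannot be added.

No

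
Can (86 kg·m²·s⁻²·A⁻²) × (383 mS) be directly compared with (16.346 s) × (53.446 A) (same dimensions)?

Work out the base dimensions of each:
  (86 kg·m²·s⁻²·A⁻²) × (383 mS):  [kg·m²·s⁻²·A⁻²] · [kg⁻¹·m⁻²·s³·A²] = s
  (16.346 s) × (53.446 A):  [s] · [A] = s·A
s ≠ s·A, so they cannot be added.

No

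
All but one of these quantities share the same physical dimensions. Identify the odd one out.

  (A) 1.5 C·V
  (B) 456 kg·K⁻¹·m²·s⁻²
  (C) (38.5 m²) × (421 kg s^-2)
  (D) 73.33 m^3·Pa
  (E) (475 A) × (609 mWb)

Reduce each to base SI dimensions:
  (A) C·V = s·A·J·C⁻¹ = kg·m²·s⁻²
  (B) kg·m²·s⁻²·K⁻¹
  (C) [m²] · [kg·s⁻²] = kg·m²·s⁻²
  (D) Pa·m³ = N·m⁻²·m³ = kg·m²·s⁻²
  (E) [A] · [kg·m²·s⁻²·A⁻¹] = kg·m²·s⁻²
All reduce to kg·m²·s⁻² except (B), which is kg·m²·s⁻²·K⁻¹.

(B)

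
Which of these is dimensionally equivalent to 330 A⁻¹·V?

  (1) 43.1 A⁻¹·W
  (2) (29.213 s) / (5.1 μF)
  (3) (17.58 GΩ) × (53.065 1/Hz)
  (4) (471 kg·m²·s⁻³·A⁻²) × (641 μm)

(2)

Reference: V·A⁻¹ = J·C⁻¹·A⁻¹ = kg·m²·s⁻³·A⁻².
Each option:
  (1) W·A⁻¹ = J·s⁻¹·A⁻¹ = kg·m²·s⁻³·A⁻¹
  (2) [s] / [kg⁻¹·m⁻²·s⁴·A²] = kg·m²·s⁻³·A⁻²  ← same
  (3) [kg·m²·s⁻³·A⁻²] · [s] = kg·m²·s⁻²·A⁻²
  (4) [kg·m²·s⁻³·A⁻²] · [m] = kg·m³·s⁻³·A⁻²
Only (2) matches kg·m²·s⁻³·A⁻².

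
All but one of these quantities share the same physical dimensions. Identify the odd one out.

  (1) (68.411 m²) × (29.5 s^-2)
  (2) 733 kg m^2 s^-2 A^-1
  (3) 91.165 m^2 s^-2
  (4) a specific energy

(2)

Expand each in SI base units:
  (1) [m²] · [s⁻²] = m²·s⁻²
  (2) kg·m²·s⁻²·A⁻¹
  (3) m²·s⁻²
  (4) [specific energy] = m²·s⁻²
All reduce to m²·s⁻² except (2), which is kg·m²·s⁻²·A⁻¹.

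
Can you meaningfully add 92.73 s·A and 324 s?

Dimensions:
  92.73 s·A:  A·s = s·A
  324 s:  s
s·A ≠ s, so they cannot be added.

No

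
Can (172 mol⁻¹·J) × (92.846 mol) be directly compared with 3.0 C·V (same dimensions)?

Yes

In SI base units:
  (172 mol⁻¹·J) × (92.846 mol):  [kg·m²·s⁻²·mol⁻¹] · [mol] = kg·m²·s⁻²
  3.0 C·V:  C·V = s·A·J·C⁻¹ = kg·m²·s⁻²
Both are kg·m²·s⁻², so they have the same dimensions and can be added.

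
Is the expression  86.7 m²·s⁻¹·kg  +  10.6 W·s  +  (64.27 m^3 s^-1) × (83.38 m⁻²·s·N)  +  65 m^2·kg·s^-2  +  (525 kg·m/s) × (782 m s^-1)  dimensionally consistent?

No

Work out the base dimensions of each:
  86.7 m²·s⁻¹·kg:  kg·m²·s⁻¹
  10.6 W·s:  W·s = J·s⁻¹·s = kg·m²·s⁻²
  (64.27 m^3 s^-1) × (83.38 m⁻²·s·N):  [m³·s⁻¹] · [kg·m⁻¹·s⁻¹] = kg·m²·s⁻²
  65 m^2·kg·s^-2:  kg·m²·s⁻²
  (525 kg·m/s) × (782 m s^-1):  [kg·m·s⁻¹] · [m·s⁻¹] = kg·m²·s⁻²
The terms do not share a single dimension (kg·m²·s⁻² vs kg·m²·s⁻¹).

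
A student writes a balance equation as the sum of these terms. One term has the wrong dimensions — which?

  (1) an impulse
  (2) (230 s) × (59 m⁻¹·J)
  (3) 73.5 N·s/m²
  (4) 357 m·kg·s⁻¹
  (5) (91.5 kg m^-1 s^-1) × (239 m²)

(3)

In SI base units:
  (1) [impulse] = kg·m·s⁻¹
  (2) [s] · [kg·m·s⁻²] = kg·m·s⁻¹
  (3) N·s·m⁻² = kg·m·s⁻²·s·m⁻² = kg·m⁻¹·s⁻¹
  (4) kg·m·s⁻¹
  (5) [kg·m⁻¹·s⁻¹] · [m²] = kg·m·s⁻¹
All reduce to kg·m·s⁻¹ except (3), which is kg·m⁻¹·s⁻¹.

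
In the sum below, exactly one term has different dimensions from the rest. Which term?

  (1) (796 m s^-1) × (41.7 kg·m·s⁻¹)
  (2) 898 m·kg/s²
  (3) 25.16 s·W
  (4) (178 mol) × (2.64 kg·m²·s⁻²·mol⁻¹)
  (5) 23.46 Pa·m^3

Dimensions:
  (1) [m·s⁻¹] · [kg·m·s⁻¹] = kg·m²·s⁻²
  (2) kg·m·s⁻²
  (3) W·s = J·s⁻¹·s = kg·m²·s⁻²
  (4) [mol] · [kg·m²·s⁻²·mol⁻¹] = kg·m²·s⁻²
  (5) Pa·m³ = N·m⁻²·m³ = kg·m²·s⁻²
All reduce to kg·m²·s⁻² except (2), which is kg·m·s⁻².

(2)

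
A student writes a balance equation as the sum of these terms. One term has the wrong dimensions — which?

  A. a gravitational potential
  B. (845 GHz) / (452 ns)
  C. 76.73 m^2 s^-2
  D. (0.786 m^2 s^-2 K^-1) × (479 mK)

B.

Expand each in SI base units:
  A. [gravitational potential] = m²·s⁻²
  B. [s⁻¹] / [s] = s⁻²
  C. m²·s⁻²
  D. [m²·s⁻²·K⁻¹] · [K] = m²·s⁻²
All reduce to m²·s⁻² except B., which is s⁻².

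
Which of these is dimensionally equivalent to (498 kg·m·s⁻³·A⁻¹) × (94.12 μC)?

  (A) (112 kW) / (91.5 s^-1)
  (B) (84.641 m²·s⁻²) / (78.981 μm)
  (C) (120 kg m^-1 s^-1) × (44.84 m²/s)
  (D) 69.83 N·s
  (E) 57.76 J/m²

(C)

Reference: [kg·m·s⁻³·A⁻¹] · [s·A] = kg·m·s⁻².
Each option:
  (A) [kg·m²·s⁻³] / [s⁻¹] = kg·m²·s⁻²
  (B) [m²·s⁻²] / [m] = m·s⁻²
  (C) [kg·m⁻¹·s⁻¹] · [m²·s⁻¹] = kg·m·s⁻²  ← same
  (D) N·s = kg·m·s⁻²·s = kg·m·s⁻¹
  (E) J·m⁻² = N·m·m⁻² = kg·s⁻²
Only (C) matches kg·m·s⁻².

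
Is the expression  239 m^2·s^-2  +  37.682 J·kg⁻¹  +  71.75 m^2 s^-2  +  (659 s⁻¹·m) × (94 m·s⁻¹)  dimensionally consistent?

Expand each in SI base units:
  239 m^2·s^-2:  m²·s⁻²
  37.682 J·kg⁻¹:  J·kg⁻¹ = N·m·kg⁻¹ = m²·s⁻²
  71.75 m^2 s^-2:  m²·s⁻²
  (659 s⁻¹·m) × (94 m·s⁻¹):  [m·s⁻¹] · [m·s⁻¹] = m²·s⁻²
Every term reduces to m²·s⁻².

Yes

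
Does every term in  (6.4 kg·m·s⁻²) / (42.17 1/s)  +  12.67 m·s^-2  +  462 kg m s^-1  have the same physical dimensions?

No

Expand each in SI base units:
  (6.4 kg·m·s⁻²) / (42.17 1/s):  [kg·m·s⁻²] / [s⁻¹] = kg·m·s⁻¹
  12.67 m·s^-2:  m·s⁻²
  462 kg m s^-1:  kg·m·s⁻¹
The terms do not share a single dimension (kg·m·s⁻¹ vs m·s⁻²).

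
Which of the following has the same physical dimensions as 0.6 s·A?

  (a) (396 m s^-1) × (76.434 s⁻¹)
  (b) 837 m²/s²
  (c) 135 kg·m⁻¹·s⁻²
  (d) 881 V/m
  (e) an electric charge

(e)

Reference: A·s = s·A.
Each option:
  (a) [m·s⁻¹] · [s⁻¹] = m·s⁻²
  (b) m²·s⁻²
  (c) kg·m⁻¹·s⁻²
  (d) V·m⁻¹ = J·C⁻¹·m⁻¹ = kg·m·s⁻³·A⁻¹
  (e) [electric charge] = s·A  ← same
Only (e) matches s·A.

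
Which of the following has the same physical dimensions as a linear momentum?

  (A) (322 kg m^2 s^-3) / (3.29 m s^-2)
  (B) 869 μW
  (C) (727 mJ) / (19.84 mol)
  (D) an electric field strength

(A)

Reference: [linear momentum] = kg·m·s⁻¹.
Each option:
  (A) [kg·m²·s⁻³] / [m·s⁻²] = kg·m·s⁻¹  ← same
  (B) W = J·s⁻¹ = kg·m²·s⁻³
  (C) [kg·m²·s⁻²] / [mol] = kg·m²·s⁻²·mol⁻¹
  (D) [electric field strength] = kg·m·s⁻³·A⁻¹
Only (A) matches kg·m·s⁻¹.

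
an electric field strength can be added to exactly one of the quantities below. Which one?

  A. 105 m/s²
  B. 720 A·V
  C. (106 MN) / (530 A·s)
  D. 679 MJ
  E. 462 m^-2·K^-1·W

C.

Reference: [electric field strength] = kg·m·s⁻³·A⁻¹.
Each option:
  A. m·s⁻²
  B. V·A = J·C⁻¹·A = kg·m²·s⁻³
  C. [kg·m·s⁻²] / [s·A] = kg·m·s⁻³·A⁻¹  ← same
  D. J = N·m = kg·m²·s⁻²
  E. W·m⁻²·K⁻¹ = J·s⁻¹·m⁻²·K⁻¹ = kg·s⁻³·K⁻¹
Only C. matches kg·m·s⁻³·A⁻¹.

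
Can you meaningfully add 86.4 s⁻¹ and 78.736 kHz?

In SI base units:
  86.4 s⁻¹:  s⁻¹
  78.736 kHz:  Hz = s⁻¹
Both are s⁻¹, so they have the same dimensions and can be added.

Yes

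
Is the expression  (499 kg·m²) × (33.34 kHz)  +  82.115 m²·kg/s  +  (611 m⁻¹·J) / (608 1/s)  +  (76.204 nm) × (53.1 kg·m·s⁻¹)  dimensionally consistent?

In SI base units:
  (499 kg·m²) × (33.34 kHz):  [kg·m²] · [s⁻¹] = kg·m²·s⁻¹
  82.115 m²·kg/s:  kg·m²·s⁻¹
  (611 m⁻¹·J) / (608 1/s):  [kg·m·s⁻²] / [s⁻¹] = kg·m·s⁻¹
  (76.204 nm) × (53.1 kg·m·s⁻¹):  [m] · [kg·m·s⁻¹] = kg·m²·s⁻¹
The terms do not share a single dimension (kg·m²·s⁻¹ vs kg·m·s⁻¹).

No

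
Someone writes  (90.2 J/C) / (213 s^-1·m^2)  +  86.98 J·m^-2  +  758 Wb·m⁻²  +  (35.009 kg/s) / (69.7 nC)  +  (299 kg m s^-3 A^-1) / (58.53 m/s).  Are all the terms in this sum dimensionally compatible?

No

Work out the base dimensions of each:
  (90.2 J/C) / (213 s^-1·m^2):  [kg·m²·s⁻³·A⁻¹] / [m²·s⁻¹] = kg·s⁻²·A⁻¹
  86.98 J·m^-2:  J·m⁻² = N·m·m⁻² = kg·s⁻²
  758 Wb·m⁻²:  Wb·m⁻² = V·s·m⁻² = kg·s⁻²·A⁻¹
  (35.009 kg/s) / (69.7 nC):  [kg·s⁻¹] / [s·A] = kg·s⁻²·A⁻¹
  (299 kg m s^-3 A^-1) / (58.53 m/s):  [kg·m·s⁻³·A⁻¹] / [m·s⁻¹] = kg·s⁻²·A⁻¹
The terms do not share a single dimension (kg·s⁻² vs kg·s⁻²·A⁻¹).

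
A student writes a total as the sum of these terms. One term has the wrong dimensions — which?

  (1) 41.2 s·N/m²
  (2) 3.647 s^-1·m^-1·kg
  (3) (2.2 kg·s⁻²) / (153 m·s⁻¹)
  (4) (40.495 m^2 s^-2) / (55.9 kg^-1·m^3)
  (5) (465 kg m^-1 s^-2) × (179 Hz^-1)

(4)

Dimensions:
  (1) N·s·m⁻² = kg·m·s⁻²·s·m⁻² = kg·m⁻¹·s⁻¹
  (2) kg·m⁻¹·s⁻¹
  (3) [kg·s⁻²] / [m·s⁻¹] = kg·m⁻¹·s⁻¹
  (4) [m²·s⁻²] / [kg⁻¹·m³] = kg·m⁻¹·s⁻²
  (5) [kg·m⁻¹·s⁻²] · [s] = kg·m⁻¹·s⁻¹
All reduce to kg·m⁻¹·s⁻¹ except (4), which is kg·m⁻¹·s⁻².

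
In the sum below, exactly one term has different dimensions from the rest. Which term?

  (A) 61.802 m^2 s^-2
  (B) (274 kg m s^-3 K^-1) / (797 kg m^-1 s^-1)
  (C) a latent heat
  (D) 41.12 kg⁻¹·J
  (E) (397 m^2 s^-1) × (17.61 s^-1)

(B)

Dimensions:
  (A) m²·s⁻²
  (B) [kg·m·s⁻³·K⁻¹] / [kg·m⁻¹·s⁻¹] = m²·s⁻²·K⁻¹
  (C) [latent heat] = m²·s⁻²
  (D) J·kg⁻¹ = N·m·kg⁻¹ = m²·s⁻²
  (E) [m²·s⁻¹] · [s⁻¹] = m²·s⁻²
All reduce to m²·s⁻² except (B), which is m²·s⁻²·K⁻¹.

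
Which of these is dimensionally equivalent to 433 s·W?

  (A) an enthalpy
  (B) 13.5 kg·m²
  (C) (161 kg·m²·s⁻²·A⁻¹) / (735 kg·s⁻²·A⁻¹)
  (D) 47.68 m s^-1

Reference: W·s = J·s⁻¹·s = kg·m²·s⁻².
Each option:
  (A) [enthalpy] = kg·m²·s⁻²  ← same
  (B) kg·m²
  (C) [kg·m²·s⁻²·A⁻¹] / [kg·s⁻²·A⁻¹] = m²
  (D) m·s⁻¹
Only (A) matches kg·m²·s⁻².

(A)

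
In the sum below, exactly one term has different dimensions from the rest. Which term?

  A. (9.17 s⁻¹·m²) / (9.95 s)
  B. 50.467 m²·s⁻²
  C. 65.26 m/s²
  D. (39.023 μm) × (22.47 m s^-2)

Expand each in SI base units:
  A. [m²·s⁻¹] / [s] = m²·s⁻²
  B. m²·s⁻²
  C. m·s⁻²
  D. [m] · [m·s⁻²] = m²·s⁻²
All reduce to m²·s⁻² except C., which is m·s⁻².

C.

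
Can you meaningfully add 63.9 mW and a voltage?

No

In SI base units:
  63.9 mW:  W = J·s⁻¹ = kg·m²·s⁻³
  a voltage:  [voltage] = kg·m²·s⁻³·A⁻¹
kg·m²·s⁻³ ≠ kg·m²·s⁻³·A⁻¹, so they cannot be added.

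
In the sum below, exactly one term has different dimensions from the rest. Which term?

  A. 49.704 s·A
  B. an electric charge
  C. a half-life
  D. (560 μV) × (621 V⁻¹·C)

C.

Dimensions:
  A. A·s = s·A
  B. [electric charge] = s·A
  C. [half-life] = s
  D. [kg·m²·s⁻³·A⁻¹] · [kg⁻¹·m⁻²·s⁴·A²] = s·A
All reduce to s·A except C., which is s.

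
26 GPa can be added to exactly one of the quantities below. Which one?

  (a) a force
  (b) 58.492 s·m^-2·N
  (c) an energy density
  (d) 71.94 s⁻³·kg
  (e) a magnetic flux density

(c)

Reference: Pa = N·m⁻² = kg·m⁻¹·s⁻².
Each option:
  (a) [force] = kg·m·s⁻²
  (b) N·s·m⁻² = kg·m·s⁻²·s·m⁻² = kg·m⁻¹·s⁻¹
  (c) [energy density] = kg·m⁻¹·s⁻²  ← same
  (d) kg·s⁻³
  (e) [magnetic flux density] = kg·s⁻²·A⁻¹
Only (c) matches kg·m⁻¹·s⁻².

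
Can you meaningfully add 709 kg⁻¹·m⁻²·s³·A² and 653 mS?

Yes

Expand each in SI base units:
  709 kg⁻¹·m⁻²·s³·A²:  kg⁻¹·m⁻²·s³·A²
  653 mS:  S = Ω⁻¹ = kg⁻¹·m⁻²·s³·A²
Both are kg⁻¹·m⁻²·s³·A², so they have the same dimensions and can be added.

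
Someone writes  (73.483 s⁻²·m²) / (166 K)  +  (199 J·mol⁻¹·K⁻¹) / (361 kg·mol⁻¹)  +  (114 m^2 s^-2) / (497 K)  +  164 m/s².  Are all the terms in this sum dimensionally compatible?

Work out the base dimensions of each:
  (73.483 s⁻²·m²) / (166 K):  [m²·s⁻²] / [K] = m²·s⁻²·K⁻¹
  (199 J·mol⁻¹·K⁻¹) / (361 kg·mol⁻¹):  [kg·m²·s⁻²·K⁻¹·mol⁻¹] / [kg·mol⁻¹] = m²·s⁻²·K⁻¹
  (114 m^2 s^-2) / (497 K):  [m²·s⁻²] / [K] = m²·s⁻²·K⁻¹
  164 m/s²:  m·s⁻²
The terms do not share a single dimension (m²·s⁻²·K⁻¹ vs m·s⁻²).

No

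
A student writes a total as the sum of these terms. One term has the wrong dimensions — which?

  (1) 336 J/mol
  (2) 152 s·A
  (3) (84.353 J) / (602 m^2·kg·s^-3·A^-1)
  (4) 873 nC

(1)

In SI base units:
  (1) J·mol⁻¹ = N·m·mol⁻¹ = kg·m²·s⁻²·mol⁻¹
  (2) s·A
  (3) [kg·m²·s⁻²] / [kg·m²·s⁻³·A⁻¹] = s·A
  (4) C = s·A
All reduce to s·A except (1), which is kg·m²·s⁻²·mol⁻¹.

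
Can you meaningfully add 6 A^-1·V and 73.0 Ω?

Yes

Dimensions:
  6 A^-1·V:  V·A⁻¹ = J·C⁻¹·A⁻¹ = kg·m²·s⁻³·A⁻²
  73.0 Ω:  Ω = V·A⁻¹ = kg·m²·s⁻³·A⁻²
Both are kg·m²·s⁻³·A⁻², so they have the same dimensions and can be added.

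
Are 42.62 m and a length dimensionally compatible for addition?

Yes

Dimensions:
  42.62 m:  m
  a length:  [length] = m
Both are m, so they have the same dimensions and can be added.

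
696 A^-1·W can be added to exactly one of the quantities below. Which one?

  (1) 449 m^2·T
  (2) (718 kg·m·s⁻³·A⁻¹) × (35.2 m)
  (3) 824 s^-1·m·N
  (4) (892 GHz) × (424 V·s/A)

Reference: W·A⁻¹ = J·s⁻¹·A⁻¹ = kg·m²·s⁻³·A⁻¹.
Each option:
  (1) T·m² = Wb·m⁻²·m² = kg·m²·s⁻²·A⁻¹
  (2) [kg·m·s⁻³·A⁻¹] · [m] = kg·m²·s⁻³·A⁻¹  ← same
  (3) N·m·s⁻¹ = kg·m·s⁻²·m·s⁻¹ = kg·m²·s⁻³
  (4) [s⁻¹] · [kg·m²·s⁻²·A⁻²] = kg·m²·s⁻³·A⁻²
Only (2) matches kg·m²·s⁻³·A⁻¹.

(2)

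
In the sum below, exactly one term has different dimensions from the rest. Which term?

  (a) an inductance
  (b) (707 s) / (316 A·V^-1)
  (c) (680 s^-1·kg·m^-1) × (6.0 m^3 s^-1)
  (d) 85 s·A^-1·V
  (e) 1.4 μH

Dimensions:
  (a) [inductance] = kg·m²·s⁻²·A⁻²
  (b) [s] / [kg⁻¹·m⁻²·s³·A²] = kg·m²·s⁻²·A⁻²
  (c) [kg·m⁻¹·s⁻¹] · [m³·s⁻¹] = kg·m²·s⁻²
  (d) V·s·A⁻¹ = J·C⁻¹·s·A⁻¹ = kg·m²·s⁻²·A⁻²
  (e) H = V·s·A⁻¹ = kg·m²·s⁻²·A⁻²
All reduce to kg·m²·s⁻²·A⁻² except (c), which is kg·m²·s⁻².

(c)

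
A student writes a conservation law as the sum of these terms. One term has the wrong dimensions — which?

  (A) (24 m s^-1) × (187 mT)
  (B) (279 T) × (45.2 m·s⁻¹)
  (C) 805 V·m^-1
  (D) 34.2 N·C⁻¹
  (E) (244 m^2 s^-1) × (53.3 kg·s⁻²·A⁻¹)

(E)

In SI base units:
  (A) [m·s⁻¹] · [kg·s⁻²·A⁻¹] = kg·m·s⁻³·A⁻¹
  (B) [kg·s⁻²·A⁻¹] · [m·s⁻¹] = kg·m·s⁻³·A⁻¹
  (C) V·m⁻¹ = J·C⁻¹·m⁻¹ = kg·m·s⁻³·A⁻¹
  (D) N·C⁻¹ = kg·m·s⁻²·(s·A)⁻¹ = kg·m·s⁻³·A⁻¹
  (E) [m²·s⁻¹] · [kg·s⁻²·A⁻¹] = kg·m²·s⁻³·A⁻¹
All reduce to kg·m·s⁻³·A⁻¹ except (E), which is kg·m²·s⁻³·A⁻¹.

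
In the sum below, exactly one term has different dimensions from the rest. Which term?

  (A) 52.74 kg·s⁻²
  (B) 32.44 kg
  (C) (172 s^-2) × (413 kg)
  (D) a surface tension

(B)

Expand each in SI base units:
  (A) kg·s⁻²
  (B) kg
  (C) [s⁻²] · [kg] = kg·s⁻²
  (D) [surface tension] = kg·s⁻²
All reduce to kg·s⁻² except (B), which is kg.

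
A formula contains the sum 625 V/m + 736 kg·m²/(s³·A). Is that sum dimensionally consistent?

No

In SI base units:
  625 V/m:  V·m⁻¹ = J·C⁻¹·m⁻¹ = kg·m·s⁻³·A⁻¹
  736 kg·m²/(s³·A):  kg·m²·s⁻³·A⁻¹
kg·m·s⁻³·A⁻¹ ≠ kg·m²·s⁻³·A⁻¹, so they cannot be added.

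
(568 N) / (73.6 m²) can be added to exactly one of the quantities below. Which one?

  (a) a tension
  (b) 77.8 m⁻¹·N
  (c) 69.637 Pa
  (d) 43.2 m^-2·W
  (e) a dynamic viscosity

Reference: [kg·m·s⁻²] / [m²] = kg·m⁻¹·s⁻².
Each option:
  (a) [tension] = kg·m·s⁻²
  (b) N·m⁻¹ = kg·m·s⁻²·m⁻¹ = kg·s⁻²
  (c) Pa = N·m⁻² = kg·m⁻¹·s⁻²  ← same
  (d) W·m⁻² = J·s⁻¹·m⁻² = kg·s⁻³
  (e) [dynamic viscosity] = kg·m⁻¹·s⁻¹
Only (c) matches kg·m⁻¹·s⁻².

(c)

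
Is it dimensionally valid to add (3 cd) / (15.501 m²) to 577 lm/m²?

Work out the base dimensions of each:
  (3 cd) / (15.501 m²):  [cd] / [m²] = m⁻²·cd
  577 lm/m²:  lm·m⁻² = cd·m⁻² = m⁻²·cd
Both are m⁻²·cd, so they have the same dimensions and can be added.

Yes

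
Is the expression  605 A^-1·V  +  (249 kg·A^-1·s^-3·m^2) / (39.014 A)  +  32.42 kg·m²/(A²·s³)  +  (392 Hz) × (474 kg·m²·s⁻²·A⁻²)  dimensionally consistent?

Dimensions:
  605 A^-1·V:  V·A⁻¹ = J·C⁻¹·A⁻¹ = kg·m²·s⁻³·A⁻²
  (249 kg·A^-1·s^-3·m^2) / (39.014 A):  [kg·m²·s⁻³·A⁻¹] / [A] = kg·m²·s⁻³·A⁻²
  32.42 kg·m²/(A²·s³):  kg·m²·s⁻³·A⁻²
  (392 Hz) × (474 kg·m²·s⁻²·A⁻²):  [s⁻¹] · [kg·m²·s⁻²·A⁻²] = kg·m²·s⁻³·A⁻²
Every term reduces to kg·m²·s⁻³·A⁻².

Yes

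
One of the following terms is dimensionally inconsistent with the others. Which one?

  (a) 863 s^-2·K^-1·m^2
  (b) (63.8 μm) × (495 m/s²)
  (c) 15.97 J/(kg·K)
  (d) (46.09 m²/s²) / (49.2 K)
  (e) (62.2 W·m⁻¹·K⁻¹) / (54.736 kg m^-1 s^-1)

(b)

In SI base units:
  (a) m²·s⁻²·K⁻¹
  (b) [m] · [m·s⁻²] = m²·s⁻²
  (c) J·kg⁻¹·K⁻¹ = N·m·kg⁻¹·K⁻¹ = m²·s⁻²·K⁻¹
  (d) [m²·s⁻²] / [K] = m²·s⁻²·K⁻¹
  (e) [kg·m·s⁻³·K⁻¹] / [kg·m⁻¹·s⁻¹] = m²·s⁻²·K⁻¹
All reduce to m²·s⁻²·K⁻¹ except (b), which is m²·s⁻².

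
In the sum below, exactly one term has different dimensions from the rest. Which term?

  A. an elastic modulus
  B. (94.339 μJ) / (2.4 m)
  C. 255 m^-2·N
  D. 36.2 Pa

Dimensions:
  A. [elastic modulus] = kg·m⁻¹·s⁻²
  B. [kg·m²·s⁻²] / [m] = kg·m·s⁻²
  C. N·m⁻² = kg·m·s⁻²·m⁻² = kg·m⁻¹·s⁻²
  D. Pa = N·m⁻² = kg·m⁻¹·s⁻²
All reduce to kg·m⁻¹·s⁻² except B., which is kg·m·s⁻².

B.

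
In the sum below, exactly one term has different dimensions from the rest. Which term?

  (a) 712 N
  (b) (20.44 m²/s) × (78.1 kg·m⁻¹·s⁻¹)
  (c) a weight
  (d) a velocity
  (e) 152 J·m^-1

(d)

Reduce each to base SI dimensions:
  (a) N = kg·m·s⁻²
  (b) [m²·s⁻¹] · [kg·m⁻¹·s⁻¹] = kg·m·s⁻²
  (c) [weight] = kg·m·s⁻²
  (d) [velocity] = m·s⁻¹
  (e) J·m⁻¹ = N·m·m⁻¹ = kg·m·s⁻²
All reduce to kg·m·s⁻² except (d), which is m·s⁻¹.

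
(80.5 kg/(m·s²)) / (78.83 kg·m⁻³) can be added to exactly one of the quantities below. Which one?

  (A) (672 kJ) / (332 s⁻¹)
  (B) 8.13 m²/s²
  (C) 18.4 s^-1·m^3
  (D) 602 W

Reference: [kg·m⁻¹·s⁻²] / [kg·m⁻³] = m²·s⁻².
Each option:
  (A) [kg·m²·s⁻²] / [s⁻¹] = kg·m²·s⁻¹
  (B) m²·s⁻²  ← same
  (C) m³·s⁻¹
  (D) W = J·s⁻¹ = kg·m²·s⁻³
Only (B) matches m²·s⁻².

(B)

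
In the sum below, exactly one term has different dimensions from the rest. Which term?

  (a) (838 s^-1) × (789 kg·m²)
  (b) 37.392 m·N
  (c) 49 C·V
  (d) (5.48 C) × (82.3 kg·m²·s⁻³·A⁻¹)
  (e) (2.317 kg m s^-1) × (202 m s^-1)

In SI base units:
  (a) [s⁻¹] · [kg·m²] = kg·m²·s⁻¹
  (b) N·m = kg·m·s⁻²·m = kg·m²·s⁻²
  (c) C·V = s·A·J·C⁻¹ = kg·m²·s⁻²
  (d) [s·A] · [kg·m²·s⁻³·A⁻¹] = kg·m²·s⁻²
  (e) [kg·m·s⁻¹] · [m·s⁻¹] = kg·m²·s⁻²
All reduce to kg·m²·s⁻² except (a), which is kg·m²·s⁻¹.

(a)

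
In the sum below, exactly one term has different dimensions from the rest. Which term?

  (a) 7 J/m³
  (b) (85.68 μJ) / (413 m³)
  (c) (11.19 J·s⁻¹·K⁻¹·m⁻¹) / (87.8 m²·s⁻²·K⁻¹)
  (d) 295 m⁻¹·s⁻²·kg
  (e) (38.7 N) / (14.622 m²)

In SI base units:
  (a) J·m⁻³ = N·m·m⁻³ = kg·m⁻¹·s⁻²
  (b) [kg·m²·s⁻²] / [m³] = kg·m⁻¹·s⁻²
  (c) [kg·m·s⁻³·K⁻¹] / [m²·s⁻²·K⁻¹] = kg·m⁻¹·s⁻¹
  (d) kg·m⁻¹·s⁻²
  (e) [kg·m·s⁻²] / [m²] = kg·m⁻¹·s⁻²
All reduce to kg·m⁻¹·s⁻² except (c), which is kg·m⁻¹·s⁻¹.

(c)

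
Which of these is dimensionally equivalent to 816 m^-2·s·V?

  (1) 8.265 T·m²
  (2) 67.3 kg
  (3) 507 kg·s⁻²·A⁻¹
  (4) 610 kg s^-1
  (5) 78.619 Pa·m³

Reference: V·s·m⁻² = J·C⁻¹·s·m⁻² = kg·s⁻²·A⁻¹.
Each option:
  (1) T·m² = Wb·m⁻²·m² = kg·m²·s⁻²·A⁻¹
  (2) kg
  (3) kg·s⁻²·A⁻¹  ← same
  (4) kg·s⁻¹
  (5) Pa·m³ = N·m⁻²·m³ = kg·m²·s⁻²
Only (3) matches kg·s⁻²·A⁻¹.

(3)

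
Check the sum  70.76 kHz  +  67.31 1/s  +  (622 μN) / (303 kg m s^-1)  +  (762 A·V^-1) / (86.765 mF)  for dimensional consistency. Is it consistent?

Work out the base dimensions of each:
  70.76 kHz:  Hz = s⁻¹
  67.31 1/s:  s⁻¹
  (622 μN) / (303 kg m s^-1):  [kg·m·s⁻²] / [kg·m·s⁻¹] = s⁻¹
  (762 A·V^-1) / (86.765 mF):  [kg⁻¹·m⁻²·s³·A²] / [kg⁻¹·m⁻²·s⁴·A²] = s⁻¹
Every term reduces to s⁻¹.

Yes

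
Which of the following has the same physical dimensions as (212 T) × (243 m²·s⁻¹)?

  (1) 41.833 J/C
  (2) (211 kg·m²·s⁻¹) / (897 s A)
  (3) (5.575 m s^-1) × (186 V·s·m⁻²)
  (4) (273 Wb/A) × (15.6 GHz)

Reference: [kg·s⁻²·A⁻¹] · [m²·s⁻¹] = kg·m²·s⁻³·A⁻¹.
Each option:
  (1) J·C⁻¹ = N·m·(s·A)⁻¹ = kg·m²·s⁻³·A⁻¹  ← same
  (2) [kg·m²·s⁻¹] / [s·A] = kg·m²·s⁻²·A⁻¹
  (3) [m·s⁻¹] · [kg·s⁻²·A⁻¹] = kg·m·s⁻³·A⁻¹
  (4) [kg·m²·s⁻²·A⁻²] · [s⁻¹] = kg·m²·s⁻³·A⁻²
Only (1) matches kg·m²·s⁻³·A⁻¹.

(1)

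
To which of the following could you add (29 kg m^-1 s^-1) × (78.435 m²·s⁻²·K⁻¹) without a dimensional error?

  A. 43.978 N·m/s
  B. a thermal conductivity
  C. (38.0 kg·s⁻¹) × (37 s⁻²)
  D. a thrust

Reference: [kg·m⁻¹·s⁻¹] · [m²·s⁻²·K⁻¹] = kg·m·s⁻³·K⁻¹.
Each option:
  A. N·m·s⁻¹ = kg·m·s⁻²·m·s⁻¹ = kg·m²·s⁻³
  B. [thermal conductivity] = kg·m·s⁻³·K⁻¹  ← same
  C. [kg·s⁻¹] · [s⁻²] = kg·s⁻³
  D. [thrust] = kg·m·s⁻²
Only B. matches kg·m·s⁻³·K⁻¹.

B.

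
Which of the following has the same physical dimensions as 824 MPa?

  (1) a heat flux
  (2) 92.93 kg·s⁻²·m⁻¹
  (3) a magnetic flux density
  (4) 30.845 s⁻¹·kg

(2)

Reference: Pa = N·m⁻² = kg·m⁻¹·s⁻².
Each option:
  (1) [heat flux] = kg·s⁻³
  (2) kg·m⁻¹·s⁻²  ← same
  (3) [magnetic flux density] = kg·s⁻²·A⁻¹
  (4) kg·s⁻¹
Only (2) matches kg·m⁻¹·s⁻².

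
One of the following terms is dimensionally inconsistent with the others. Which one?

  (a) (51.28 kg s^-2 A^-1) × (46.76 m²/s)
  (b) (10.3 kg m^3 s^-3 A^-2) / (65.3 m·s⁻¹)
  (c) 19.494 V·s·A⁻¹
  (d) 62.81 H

(a)

Work out the base dimensions of each:
  (a) [kg·s⁻²·A⁻¹] · [m²·s⁻¹] = kg·m²·s⁻³·A⁻¹
  (b) [kg·m³·s⁻³·A⁻²] / [m·s⁻¹] = kg·m²·s⁻²·A⁻²
  (c) V·s·A⁻¹ = J·C⁻¹·s·A⁻¹ = kg·m²·s⁻²·A⁻²
  (d) H = V·s·A⁻¹ = kg·m²·s⁻²·A⁻²
All reduce to kg·m²·s⁻²·A⁻² except (a), which is kg·m²·s⁻³·A⁻¹.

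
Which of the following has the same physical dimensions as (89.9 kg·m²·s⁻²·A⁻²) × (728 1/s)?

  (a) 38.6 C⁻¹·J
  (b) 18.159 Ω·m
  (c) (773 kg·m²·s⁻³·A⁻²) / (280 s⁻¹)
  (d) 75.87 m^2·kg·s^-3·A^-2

Reference: [kg·m²·s⁻²·A⁻²] · [s⁻¹] = kg·m²·s⁻³·A⁻².
Each option:
  (a) J·C⁻¹ = N·m·(s·A)⁻¹ = kg·m²·s⁻³·A⁻¹
  (b) Ω·m = V·A⁻¹·m = kg·m³·s⁻³·A⁻²
  (c) [kg·m²·s⁻³·A⁻²] / [s⁻¹] = kg·m²·s⁻²·A⁻²
  (d) kg·m²·s⁻³·A⁻²  ← same
Only (d) matches kg·m²·s⁻³·A⁻².

(d)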